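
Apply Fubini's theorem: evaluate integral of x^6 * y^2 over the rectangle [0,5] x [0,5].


By Fubini's theorem, the double integral factors as a product of single integrals:
Step 1: integral_0^5 x^6 dx = [x^7/7] from 0 to 5
     = 5^7/7 = 11160.714286
Step 2: integral_0^5 y^2 dy = [y^3/3] from 0 to 5
     = 5^3/3 = 41.666667
Step 3: Double integral = 11160.714286 * 41.666667 = 465029.761905


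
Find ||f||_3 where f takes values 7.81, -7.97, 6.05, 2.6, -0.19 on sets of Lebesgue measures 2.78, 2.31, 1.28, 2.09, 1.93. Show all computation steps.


Step 1: Compute |f_i|^3 for each value:
  |7.81|^3 = 476.379541
  |-7.97|^3 = 506.261573
  |6.05|^3 = 221.445125
  |2.6|^3 = 17.576
  |-0.19|^3 = 0.006859
Step 2: Multiply by measures and sum:
  476.379541 * 2.78 = 1324.335124
  506.261573 * 2.31 = 1169.464234
  221.445125 * 1.28 = 283.44976
  17.576 * 2.09 = 36.73384
  0.006859 * 1.93 = 0.013238
Sum = 1324.335124 + 1169.464234 + 283.44976 + 36.73384 + 0.013238 = 2813.996195
Step 3: Take the p-th root:
||f||_3 = (2813.996195)^(1/3) = 14.118043


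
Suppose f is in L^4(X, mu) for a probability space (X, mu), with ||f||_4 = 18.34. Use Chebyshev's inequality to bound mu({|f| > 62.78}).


Chebyshev/Markov inequality: mu(|f| > eps) <= (||f||_p / eps)^p
Step 1: ||f||_4 / eps = 18.34 / 62.78 = 0.292131
Step 2: Raise to power p = 4:
  (0.292131)^4 = 0.007283
Step 3: Therefore mu(|f| > 62.78) <= 0.007283


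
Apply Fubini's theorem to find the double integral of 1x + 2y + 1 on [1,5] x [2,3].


By Fubini, integrate in x first, then y.
Step 1: Fix y, integrate over x in [1,5]:
  integral(1x + 2y + 1, x=1..5)
  = 1*(5^2 - 1^2)/2 + (2y + 1)*(5 - 1)
  = 12 + (2y + 1)*4
  = 12 + 8y + 4
  = 16 + 8y
Step 2: Integrate over y in [2,3]:
  integral(16 + 8y, y=2..3)
  = 16*1 + 8*(3^2 - 2^2)/2
  = 16 + 20
  = 36


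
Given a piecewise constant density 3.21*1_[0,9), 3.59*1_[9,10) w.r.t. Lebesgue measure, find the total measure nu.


Integrate each piece of the Radon-Nikodym derivative:
Step 1: integral_0^9 3.21 dx = 3.21*(9-0) = 3.21*9 = 28.89
Step 2: integral_9^10 3.59 dx = 3.59*(10-9) = 3.59*1 = 3.59
Total: 28.89 + 3.59 = 32.48


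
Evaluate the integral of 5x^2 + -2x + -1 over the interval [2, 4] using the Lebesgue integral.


The Lebesgue integral of a Riemann-integrable function agrees with the Riemann integral.
Antiderivative F(x) = (5/3)x^3 + (-2/2)x^2 + -1x
F(4) = (5/3)*4^3 + (-2/2)*4^2 + -1*4
     = (5/3)*64 + (-2/2)*16 + -1*4
     = 106.666667 + -16 + -4
     = 86.666667
F(2) = 7.333333
Integral = F(4) - F(2) = 86.666667 - 7.333333 = 79.333333


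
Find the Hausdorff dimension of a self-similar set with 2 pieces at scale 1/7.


For a self-similar set with N copies scaled by 1/r:
dim_H = log(N)/log(r) = log(2)/log(7)
= 0.693147/1.94591
= 0.356207


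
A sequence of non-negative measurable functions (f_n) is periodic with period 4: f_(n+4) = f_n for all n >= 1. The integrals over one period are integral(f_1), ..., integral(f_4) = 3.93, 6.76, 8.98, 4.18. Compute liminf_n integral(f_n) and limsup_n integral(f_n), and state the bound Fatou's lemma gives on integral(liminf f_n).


The sequence (integral(f_n)) is periodic with period 4, repeating the values 3.93, 6.76, 8.98, 4.18 indefinitely.
Step 1: For a periodic sequence, every tail (a_m, a_(m+1), ...) contains all 4 period values infinitely often.
Step 2: Hence inf of every tail = min of the period values = min(3.93, 6.76, 8.98, 4.18) = 3.93.
        liminf_n integral(f_n) = sup over m of (inf of tail from m) = 3.93.
Step 3: Similarly sup of every tail = max of the period values = 8.98.
        limsup_n integral(f_n) = 8.98.
Step 4: Fatou's lemma: integral(liminf_n f_n) <= liminf_n integral(f_n) = 3.93.
        So the integral of the pointwise liminf is at most 3.93.


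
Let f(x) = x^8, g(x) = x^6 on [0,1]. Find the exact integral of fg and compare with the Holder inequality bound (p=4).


Step 1: Exact integral of f*g = integral(x^14, 0, 1) = 1/15
     = 0.066667
Step 2: Holder bound with p=4, q=1.333333:
  ||f||_p = (integral x^32 dx)^(1/4) = (1/33)^(1/4) = 0.417226
  ||g||_q = (integral x^8 dx)^(1/1.333333) = (1/9)^(1/1.333333) = 0.19245
Step 3: Holder bound = ||f||_p * ||g||_q = 0.417226 * 0.19245 = 0.080295
Verification: 0.066667 <= 0.080295 (Holder holds)


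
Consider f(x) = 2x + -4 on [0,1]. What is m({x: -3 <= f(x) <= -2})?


f^(-1)([-3, -2]) = {x : -3 <= 2x + -4 <= -2}
Solving: (-3 - -4)/2 <= x <= (-2 - -4)/2
= [0.5, 1]
Intersecting with [0,1]: [0.5, 1]
Measure = 1 - 0.5 = 0.5


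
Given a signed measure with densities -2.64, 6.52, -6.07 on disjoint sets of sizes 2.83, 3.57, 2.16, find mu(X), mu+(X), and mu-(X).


Step 1: Compute signed measure on each set:
  Set 1: -2.64 * 2.83 = -7.4712
  Set 2: 6.52 * 3.57 = 23.2764
  Set 3: -6.07 * 2.16 = -13.1112
Step 2: Total signed measure = (-7.4712) + (23.2764) + (-13.1112)
     = 2.694
Step 3: Positive part mu+(X) = sum of positive contributions = 23.2764
Step 4: Negative part mu-(X) = |sum of negative contributions| = 20.5824


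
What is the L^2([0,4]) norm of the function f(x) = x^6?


Step 1: ||f||_2 = (integral_0^4 |x^6|^2 dx)^(1/2)
     = (integral_0^4 x^12 dx)^(1/2)
Step 2: integral_0^4 x^12 dx = [x^13/(13)] from 0 to 4 = 4^13/13
     = 67108864/13 = 5.162220e+06
Step 3: ||f||_2 = (5.162220e+06)^(1/2) = 2272.052004


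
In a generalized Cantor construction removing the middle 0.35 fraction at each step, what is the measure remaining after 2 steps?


Step 1: At each step, fraction remaining = 1 - 0.35 = 0.65
Step 2: After 2 steps, measure = (0.65)^2
Step 3: Computing the power step by step:
  After step 1: 0.65
  After step 2: 0.4225
Result = 0.4225


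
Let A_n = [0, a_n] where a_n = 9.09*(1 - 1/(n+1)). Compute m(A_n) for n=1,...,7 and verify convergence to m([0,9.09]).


By continuity of measure from below: if A_n increases to A, then m(A_n) -> m(A).
Here A = [0, 9.09], so m(A) = 9.09
Step 1: a_1 = 9.09*(1 - 1/2) = 4.545, m(A_1) = 4.545
Step 2: a_2 = 9.09*(1 - 1/3) = 6.06, m(A_2) = 6.06
Step 3: a_3 = 9.09*(1 - 1/4) = 6.8175, m(A_3) = 6.8175
Step 4: a_4 = 9.09*(1 - 1/5) = 7.272, m(A_4) = 7.272
Step 5: a_5 = 9.09*(1 - 1/6) = 7.575, m(A_5) = 7.575
Step 6: a_6 = 9.09*(1 - 1/7) = 7.7914, m(A_6) = 7.7914
Step 7: a_7 = 9.09*(1 - 1/8) = 7.9537, m(A_7) = 7.9537
Limit: m(A_n) -> m([0,9.09]) = 9.09


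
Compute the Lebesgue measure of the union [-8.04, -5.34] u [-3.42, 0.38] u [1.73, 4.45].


For pairwise disjoint intervals, m(union) = sum of lengths.
= (-5.34 - -8.04) + (0.38 - -3.42) + (4.45 - 1.73)
= 2.7 + 3.8 + 2.72
= 9.22


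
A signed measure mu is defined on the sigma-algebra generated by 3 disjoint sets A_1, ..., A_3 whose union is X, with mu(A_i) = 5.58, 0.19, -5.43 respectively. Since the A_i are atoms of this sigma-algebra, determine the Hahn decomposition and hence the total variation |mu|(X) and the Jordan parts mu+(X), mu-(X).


Step 1: Every measurable set is a union of atoms (the cells / points), so a Hahn decomposition is
  obtained by grouping atoms by sign: P = union of atoms with mu > 0, N = union of the remaining atoms.
  Atoms in P (indices): 1, 2;  atoms in N (indices): 3
  Positive values: 5.58, 0.19
  Negative values: -5.43
Step 2: mu+(X) = mu(P) = sum of positive atom values = 5.77
Step 3: mu-(X) = -mu(N) = sum of |negative atom values| = 5.43
Step 4: |mu|(X) = mu+(X) + mu-(X) = 5.77 + 5.43 = 11.2


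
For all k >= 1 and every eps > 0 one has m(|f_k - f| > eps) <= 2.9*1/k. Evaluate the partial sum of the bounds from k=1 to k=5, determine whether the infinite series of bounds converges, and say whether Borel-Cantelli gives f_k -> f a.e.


Step 1: List the terms 2.9*1/k for k = 1 to 5:
  k=1: 2.9
  k=2: 1.45
  k=3: 0.966667
  k=4: 0.725
  k=5: 0.58
Step 2: Partial sum = 2.9 + 1.45 + 0.966667 + 0.725 + 0.58
     = 6.621667
Step 3: The full series sum_(k>=1) 2.9*1/k diverges (harmonic series, p = 1; a nonzero constant multiple of a divergent series diverges).
Step 4: The (first) Borel-Cantelli lemma requires a summable sequence of measures, so it does not apply here;
        from this bound alone no conclusion about a.e. convergence can be drawn (convergence in measure still
        gives an a.e.-convergent subsequence, but not a.e. convergence of the whole sequence).
Conclusion: series diverges; Borel-Cantelli is inconclusive about a.e. convergence of f_k.


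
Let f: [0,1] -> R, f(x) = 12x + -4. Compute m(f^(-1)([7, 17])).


f^(-1)([7, 17]) = {x : 7 <= 12x + -4 <= 17}
Solving: (7 - -4)/12 <= x <= (17 - -4)/12
= [0.916667, 1.75]
Intersecting with [0,1]: [0.916667, 1]
Measure = 1 - 0.916667 = 0.083333


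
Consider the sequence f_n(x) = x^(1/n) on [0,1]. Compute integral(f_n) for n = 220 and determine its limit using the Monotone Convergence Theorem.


At n = 220: f_220(x) = x^(1/220).
Step 1: integral(x^(1/220), 0, 1) = [x^(1/220+1) / (1/220+1)] from 0 to 1
     = 1 / (1/220 + 1) = 1 / ((220+1)/220) = 220/(220+1)
     = 220/221 = 0.995475
Step 2: As n -> infinity, f_n(x) = x^(1/n) -> 1 for x in (0,1], and f_n is increasing in n.
By MCT, lim_n integral(f_n) = integral(lim_n f_n) = integral(1, 0, 1) = 1.
Step 3: Verify convergence: 220/221 = 0.995475 -> 1


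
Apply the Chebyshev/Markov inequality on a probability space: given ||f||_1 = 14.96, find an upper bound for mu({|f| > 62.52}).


Chebyshev/Markov inequality: mu(|f| > eps) <= (||f||_p / eps)^p
Step 1: ||f||_1 / eps = 14.96 / 62.52 = 0.239283
Step 2: Raise to power p = 1:
  (0.239283)^1 = 0.239283
Step 3: Therefore mu(|f| > 62.52) <= 0.239283


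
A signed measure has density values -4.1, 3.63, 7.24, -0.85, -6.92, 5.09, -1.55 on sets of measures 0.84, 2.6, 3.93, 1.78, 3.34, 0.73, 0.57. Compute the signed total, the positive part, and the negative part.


Step 1: Compute signed measure on each set:
  Set 1: -4.1 * 0.84 = -3.444
  Set 2: 3.63 * 2.6 = 9.438
  Set 3: 7.24 * 3.93 = 28.4532
  Set 4: -0.85 * 1.78 = -1.513
  Set 5: -6.92 * 3.34 = -23.1128
  Set 6: 5.09 * 0.73 = 3.7157
  Set 7: -1.55 * 0.57 = -0.8835
Step 2: Total signed measure = (-3.444) + (9.438) + (28.4532) + (-1.513) + (-23.1128) + (3.7157) + (-0.8835)
     = 12.6536
Step 3: Positive part mu+(X) = sum of positive contributions = 41.6069
Step 4: Negative part mu-(X) = |sum of negative contributions| = 28.9533


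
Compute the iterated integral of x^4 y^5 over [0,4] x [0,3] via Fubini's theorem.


By Fubini's theorem, the double integral factors as a product of single integrals:
Step 1: integral_0^4 x^4 dx = [x^5/5] from 0 to 4
     = 4^5/5 = 204.8
Step 2: integral_0^3 y^5 dy = [y^6/6] from 0 to 3
     = 3^6/6 = 121.5
Step 3: Double integral = 204.8 * 121.5 = 24883.2


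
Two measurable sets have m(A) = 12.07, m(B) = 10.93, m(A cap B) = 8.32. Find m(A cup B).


By inclusion-exclusion: m(A u B) = m(A) + m(B) - m(A n B)
= 12.07 + 10.93 - 8.32
= 14.68


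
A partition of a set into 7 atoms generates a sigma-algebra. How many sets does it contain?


Each element of the sigma-algebra is a union of some subset of the 7 atoms.
The number of such subsets is 2^7 = 128.


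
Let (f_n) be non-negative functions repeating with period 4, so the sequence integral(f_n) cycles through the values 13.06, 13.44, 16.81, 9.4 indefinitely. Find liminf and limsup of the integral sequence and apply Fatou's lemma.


The sequence (integral(f_n)) is periodic with period 4, repeating the values 13.06, 13.44, 16.81, 9.4 indefinitely.
Step 1: For a periodic sequence, every tail (a_m, a_(m+1), ...) contains all 4 period values infinitely often.
Step 2: Hence inf of every tail = min of the period values = min(13.06, 13.44, 16.81, 9.4) = 9.4.
        liminf_n integral(f_n) = sup over m of (inf of tail from m) = 9.4.
Step 3: Similarly sup of every tail = max of the period values = 16.81.
        limsup_n integral(f_n) = 16.81.
Step 4: Fatou's lemma: integral(liminf_n f_n) <= liminf_n integral(f_n) = 9.4.
        So the integral of the pointwise liminf is at most 9.4.


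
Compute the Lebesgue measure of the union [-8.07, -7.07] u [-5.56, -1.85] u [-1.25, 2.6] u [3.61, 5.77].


For pairwise disjoint intervals, m(union) = sum of lengths.
= (-7.07 - -8.07) + (-1.85 - -5.56) + (2.6 - -1.25) + (5.77 - 3.61)
= 1 + 3.71 + 3.85 + 2.16
= 10.72


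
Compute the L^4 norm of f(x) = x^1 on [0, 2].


Step 1: ||f||_4 = (integral_0^2 |x^1|^4 dx)^(1/4)
     = (integral_0^2 x^4 dx)^(1/4)
Step 2: integral_0^2 x^4 dx = [x^5/(5)] from 0 to 2 = 2^5/5
     = 32/5 = 6.4
Step 3: ||f||_4 = (6.4)^(1/4) = 1.590541


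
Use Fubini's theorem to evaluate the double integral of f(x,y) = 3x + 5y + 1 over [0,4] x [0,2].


By Fubini, integrate in x first, then y.
Step 1: Fix y, integrate over x in [0,4]:
  integral(3x + 5y + 1, x=0..4)
  = 3*(4^2 - 0^2)/2 + (5y + 1)*(4 - 0)
  = 24 + (5y + 1)*4
  = 24 + 20y + 4
  = 28 + 20y
Step 2: Integrate over y in [0,2]:
  integral(28 + 20y, y=0..2)
  = 28*2 + 20*(2^2 - 0^2)/2
  = 56 + 40
  = 96


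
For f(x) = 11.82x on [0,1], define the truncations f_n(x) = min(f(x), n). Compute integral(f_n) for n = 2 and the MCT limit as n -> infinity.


f(x) = 11.82x on [0,1]; f_n(x) = min(11.82x, n). At n = 2:
Step 1: f(x) reaches 2 at x = 2/11.82 = 0.169205
Step 2: integral(f_2) = integral(11.82x, 0, 0.169205) + integral(2, 0.169205, 1)
       = 11.82*0.169205^2/2 + 2*(1 - 0.169205)
       = 0.169205 + 1.661591
       = 1.830795
Step 3: As n -> infinity, f_n increases to f, so by MCT integral(f_n) -> integral(f) = 11.82/2 = 5.91.
Convergence: integral(f_2) = 1.830795 -> 5.91 as n -> infinity


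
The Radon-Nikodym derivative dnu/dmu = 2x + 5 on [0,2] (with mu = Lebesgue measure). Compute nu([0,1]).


nu(A) = integral_A (dnu/dmu) dmu = integral_0^1 (2x + 5) dx
Step 1: Antiderivative F(x) = (2/2)x^2 + 5x
Step 2: F(1) = (2/2)*1^2 + 5*1 = 1 + 5 = 6
Step 3: F(0) = (2/2)*0^2 + 5*0 = 0.0 + 0 = 0.0
Step 4: nu([0,1]) = F(1) - F(0) = 6 - 0.0 = 6


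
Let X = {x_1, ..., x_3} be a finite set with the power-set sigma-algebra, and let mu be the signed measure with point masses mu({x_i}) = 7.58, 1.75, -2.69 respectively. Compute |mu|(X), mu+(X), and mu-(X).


Step 1: Every measurable set is a union of atoms (the cells / points), so a Hahn decomposition is
  obtained by grouping atoms by sign: P = union of atoms with mu > 0, N = union of the remaining atoms.
  Atoms in P (indices): 1, 2;  atoms in N (indices): 3
  Positive values: 7.58, 1.75
  Negative values: -2.69
Step 2: mu+(X) = mu(P) = sum of positive atom values = 9.33
Step 3: mu-(X) = -mu(N) = sum of |negative atom values| = 2.69
Step 4: |mu|(X) = mu+(X) + mu-(X) = 9.33 + 2.69 = 12.02


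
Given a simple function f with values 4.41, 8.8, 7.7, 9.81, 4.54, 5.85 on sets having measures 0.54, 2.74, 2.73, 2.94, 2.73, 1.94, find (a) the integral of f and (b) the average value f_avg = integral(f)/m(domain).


Step 1: Integral = sum(value_i * measure_i)
= 4.41*0.54 + 8.8*2.74 + 7.7*2.73 + 9.81*2.94 + 4.54*2.73 + 5.85*1.94
= 2.3814 + 24.112 + 21.021 + 28.8414 + 12.3942 + 11.349
= 100.099
Step 2: Total measure of domain = 0.54 + 2.74 + 2.73 + 2.94 + 2.73 + 1.94 = 13.62
Step 3: Average value = 100.099 / 13.62 = 7.349413


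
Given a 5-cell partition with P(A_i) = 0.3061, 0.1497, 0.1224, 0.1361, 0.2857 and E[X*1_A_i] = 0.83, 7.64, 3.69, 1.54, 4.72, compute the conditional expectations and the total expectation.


For each cell A_i: E[X|A_i] = E[X*1_A_i] / P(A_i)
Step 1: E[X|A_1] = 0.83 / 0.3061 = 2.711532
Step 2: E[X|A_2] = 7.64 / 0.1497 = 51.035404
Step 3: E[X|A_3] = 3.69 / 0.1224 = 30.147059
Step 4: E[X|A_4] = 1.54 / 0.1361 = 11.315209
Step 5: E[X|A_5] = 4.72 / 0.2857 = 16.520826
Verification: E[X] = sum E[X*1_A_i] = 0.83 + 7.64 + 3.69 + 1.54 + 4.72 = 18.42


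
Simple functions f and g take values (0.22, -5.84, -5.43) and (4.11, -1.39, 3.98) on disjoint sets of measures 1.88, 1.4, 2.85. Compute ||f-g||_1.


Step 1: Compute differences f_i - g_i:
  0.22 - 4.11 = -3.89
  -5.84 - -1.39 = -4.45
  -5.43 - 3.98 = -9.41
Step 2: Compute |diff|^1 * measure for each set:
  |-3.89|^1 * 1.88 = 3.89 * 1.88 = 7.3132
  |-4.45|^1 * 1.4 = 4.45 * 1.4 = 6.23
  |-9.41|^1 * 2.85 = 9.41 * 2.85 = 26.8185
Step 3: Sum = 40.3617
Step 4: ||f-g||_1 = (40.3617)^(1/1) = 40.3617


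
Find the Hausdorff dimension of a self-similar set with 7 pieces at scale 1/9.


For a self-similar set with N copies scaled by 1/r:
dim_H = log(N)/log(r) = log(7)/log(9)
= 1.94591/2.197225
= 0.885622


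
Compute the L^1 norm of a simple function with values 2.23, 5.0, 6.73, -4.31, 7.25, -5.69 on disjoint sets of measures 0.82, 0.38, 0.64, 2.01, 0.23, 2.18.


Step 1: Compute |f_i|^1 for each value:
  |2.23|^1 = 2.23
  |5.0|^1 = 5
  |6.73|^1 = 6.73
  |-4.31|^1 = 4.31
  |7.25|^1 = 7.25
  |-5.69|^1 = 5.69
Step 2: Multiply by measures and sum:
  2.23 * 0.82 = 1.8286
  5 * 0.38 = 1.9
  6.73 * 0.64 = 4.3072
  4.31 * 2.01 = 8.6631
  7.25 * 0.23 = 1.6675
  5.69 * 2.18 = 12.4042
Sum = 1.8286 + 1.9 + 4.3072 + 8.6631 + 1.6675 + 12.4042 = 30.7706
Step 3: Take the p-th root:
||f||_1 = (30.7706)^(1/1) = 30.7706


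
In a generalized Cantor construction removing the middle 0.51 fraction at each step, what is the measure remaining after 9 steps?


Step 1: At each step, fraction remaining = 1 - 0.51 = 0.49
Step 2: After 9 steps, measure = (0.49)^9
Result = 0.001628


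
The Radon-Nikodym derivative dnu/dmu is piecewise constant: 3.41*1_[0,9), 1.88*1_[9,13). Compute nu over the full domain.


Integrate each piece of the Radon-Nikodym derivative:
Step 1: integral_0^9 3.41 dx = 3.41*(9-0) = 3.41*9 = 30.69
Step 2: integral_9^13 1.88 dx = 1.88*(13-9) = 1.88*4 = 7.52
Total: 30.69 + 7.52 = 38.21


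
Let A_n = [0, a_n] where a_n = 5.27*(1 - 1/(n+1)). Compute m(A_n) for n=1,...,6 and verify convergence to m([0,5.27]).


By continuity of measure from below: if A_n increases to A, then m(A_n) -> m(A).
Here A = [0, 5.27], so m(A) = 5.27
Step 1: a_1 = 5.27*(1 - 1/2) = 2.635, m(A_1) = 2.635
Step 2: a_2 = 5.27*(1 - 1/3) = 3.5133, m(A_2) = 3.5133
Step 3: a_3 = 5.27*(1 - 1/4) = 3.9525, m(A_3) = 3.9525
Step 4: a_4 = 5.27*(1 - 1/5) = 4.216, m(A_4) = 4.216
Step 5: a_5 = 5.27*(1 - 1/6) = 4.3917, m(A_5) = 4.3917
Step 6: a_6 = 5.27*(1 - 1/7) = 4.5171, m(A_6) = 4.5171
Limit: m(A_n) -> m([0,5.27]) = 5.27


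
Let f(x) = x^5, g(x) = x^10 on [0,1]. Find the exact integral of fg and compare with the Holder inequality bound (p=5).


Step 1: Exact integral of f*g = integral(x^15, 0, 1) = 1/16
     = 0.0625
Step 2: Holder bound with p=5, q=1.25:
  ||f||_p = (integral x^25 dx)^(1/5) = (1/26)^(1/5) = 0.521201
  ||g||_q = (integral x^12.5 dx)^(1/1.25) = (1/13.5)^(1/1.25) = 0.124662
Step 3: Holder bound = ||f||_p * ||g||_q = 0.521201 * 0.124662 = 0.064974
Verification: 0.0625 <= 0.064974 (Holder holds)


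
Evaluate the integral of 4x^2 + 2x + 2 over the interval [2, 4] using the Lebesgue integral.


The Lebesgue integral of a Riemann-integrable function agrees with the Riemann integral.
Antiderivative F(x) = (4/3)x^3 + (2/2)x^2 + 2x
F(4) = (4/3)*4^3 + (2/2)*4^2 + 2*4
     = (4/3)*64 + (2/2)*16 + 2*4
     = 85.333333 + 16 + 8
     = 109.333333
F(2) = 18.666667
Integral = F(4) - F(2) = 109.333333 - 18.666667 = 90.666667


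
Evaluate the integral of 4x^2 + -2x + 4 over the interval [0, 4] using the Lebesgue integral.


The Lebesgue integral of a Riemann-integrable function agrees with the Riemann integral.
Antiderivative F(x) = (4/3)x^3 + (-2/2)x^2 + 4x
F(4) = (4/3)*4^3 + (-2/2)*4^2 + 4*4
     = (4/3)*64 + (-2/2)*16 + 4*4
     = 85.333333 + -16 + 16
     = 85.333333
F(0) = 0.0
Integral = F(4) - F(0) = 85.333333 - 0.0 = 85.333333


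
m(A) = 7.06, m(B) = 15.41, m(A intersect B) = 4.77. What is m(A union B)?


By inclusion-exclusion: m(A u B) = m(A) + m(B) - m(A n B)
= 7.06 + 15.41 - 4.77
= 17.7


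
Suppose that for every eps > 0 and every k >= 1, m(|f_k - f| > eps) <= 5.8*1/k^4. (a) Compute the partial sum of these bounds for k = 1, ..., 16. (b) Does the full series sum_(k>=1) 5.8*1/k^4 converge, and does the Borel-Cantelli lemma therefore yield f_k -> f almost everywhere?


Step 1: List the terms 5.8*1/k^4 for k = 1 to 16:
  k=1: 5.8
  k=2: 0.3625
  k=3: 0.071605
  k=4: 0.022656
  k=5: 0.00928
  k=6: 0.004475
  k=7: 0.002416
  k=8: 0.001416
  k=9: 8.840116e-04
  k=10: 5.800000e-04
  k=11: 3.961478e-04
  k=12: 2.797068e-04
  k=13: 2.030741e-04
  k=14: 1.509788e-04
  k=15: 1.145679e-04
  k=16: 8.850098e-05
Step 2: Partial sum = 5.8 + 0.3625 + 0.071605 + 0.022656 + 0.00928 + 0.004475 + 0.002416 + 0.001416 + 8.840116e-04 + 5.800000e-04 + 3.961478e-04 + 2.797068e-04 + 2.030741e-04 + 1.509788e-04 + 1.145679e-04 + 8.850098e-05
     = 6.277045
Step 3: The full series sum_(k>=1) 5.8*1/k^4 converges (p-series with p = 4 > 1; a constant multiple of a convergent series converges).
Step 4: Fix eps > 0. Since sum_k m(|f_k - f| > eps) < infinity, the Borel-Cantelli lemma gives
        m(limsup_k {|f_k - f| > eps}) = 0, i.e. for a.e. x, |f_k(x) - f(x)| <= eps for all large k.
        Applying this with eps = 1/j for j = 1, 2, ... and intersecting the countably many full-measure sets,
        for a.e. x we get limsup_k |f_k(x) - f(x)| <= 1/j for every j, hence f_k -> f almost everywhere.
Conclusion: series converges; Borel-Cantelli yields f_k -> f a.e.


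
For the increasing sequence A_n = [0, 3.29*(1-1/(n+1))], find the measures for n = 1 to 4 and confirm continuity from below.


By continuity of measure from below: if A_n increases to A, then m(A_n) -> m(A).
Here A = [0, 3.29], so m(A) = 3.29
Step 1: a_1 = 3.29*(1 - 1/2) = 1.645, m(A_1) = 1.645
Step 2: a_2 = 3.29*(1 - 1/3) = 2.1933, m(A_2) = 2.1933
Step 3: a_3 = 3.29*(1 - 1/4) = 2.4675, m(A_3) = 2.4675
Step 4: a_4 = 3.29*(1 - 1/5) = 2.632, m(A_4) = 2.632
Limit: m(A_n) -> m([0,3.29]) = 3.29


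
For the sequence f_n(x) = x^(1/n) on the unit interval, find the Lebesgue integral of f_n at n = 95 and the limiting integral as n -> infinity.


At n = 95: f_95(x) = x^(1/95).
Step 1: integral(x^(1/95), 0, 1) = [x^(1/95+1) / (1/95+1)] from 0 to 1
     = 1 / (1/95 + 1) = 1 / ((95+1)/95) = 95/(95+1)
     = 95/96 = 0.989583
Step 2: As n -> infinity, f_n(x) = x^(1/n) -> 1 for x in (0,1], and f_n is increasing in n.
By MCT, lim_n integral(f_n) = integral(lim_n f_n) = integral(1, 0, 1) = 1.
Step 3: Verify convergence: 95/96 = 0.989583 -> 1


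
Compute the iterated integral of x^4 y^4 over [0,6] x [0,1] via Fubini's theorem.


By Fubini's theorem, the double integral factors as a product of single integrals:
Step 1: integral_0^6 x^4 dx = [x^5/5] from 0 to 6
     = 6^5/5 = 1555.2
Step 2: integral_0^1 y^4 dy = [y^5/5] from 0 to 1
     = 1^5/5 = 0.2
Step 3: Double integral = 1555.2 * 0.2 = 311.04


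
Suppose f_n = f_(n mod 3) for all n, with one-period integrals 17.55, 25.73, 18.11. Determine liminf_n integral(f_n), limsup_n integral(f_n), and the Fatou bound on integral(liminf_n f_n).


The sequence (integral(f_n)) is periodic with period 3, repeating the values 17.55, 25.73, 18.11 indefinitely.
Step 1: For a periodic sequence, every tail (a_m, a_(m+1), ...) contains all 3 period values infinitely often.
Step 2: Hence inf of every tail = min of the period values = min(17.55, 25.73, 18.11) = 17.55.
        liminf_n integral(f_n) = sup over m of (inf of tail from m) = 17.55.
Step 3: Similarly sup of every tail = max of the period values = 25.73.
        limsup_n integral(f_n) = 25.73.
Step 4: Fatou's lemma: integral(liminf_n f_n) <= liminf_n integral(f_n) = 17.55.
        So the integral of the pointwise liminf is at most 17.55.


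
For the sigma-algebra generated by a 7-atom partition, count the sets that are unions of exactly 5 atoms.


Each element of F is a union of some subset of the 7 atoms.
Elements that are unions of exactly 5 atoms correspond to 5-element subsets of the 7 atoms.
Count = C(7, 5) = 7! / (5! * 2!) = 21.


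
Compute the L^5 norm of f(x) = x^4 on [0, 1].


Step 1: ||f||_5 = (integral_0^1 |x^4|^5 dx)^(1/5)
     = (integral_0^1 x^20 dx)^(1/5)
Step 2: integral_0^1 x^20 dx = [x^21/(21)] from 0 to 1 = 1^21/21
     = 1/21 = 0.047619
Step 3: ||f||_5 = (0.047619)^(1/5) = 0.543946


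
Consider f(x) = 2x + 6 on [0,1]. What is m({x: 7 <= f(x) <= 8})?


f^(-1)([7, 8]) = {x : 7 <= 2x + 6 <= 8}
Solving: (7 - 6)/2 <= x <= (8 - 6)/2
= [0.5, 1]
Intersecting with [0,1]: [0.5, 1]
Measure = 1 - 0.5 = 0.5


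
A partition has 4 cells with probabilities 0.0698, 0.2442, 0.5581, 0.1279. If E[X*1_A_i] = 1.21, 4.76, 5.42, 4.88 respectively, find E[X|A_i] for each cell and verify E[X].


For each cell A_i: E[X|A_i] = E[X*1_A_i] / P(A_i)
Step 1: E[X|A_1] = 1.21 / 0.0698 = 17.335244
Step 2: E[X|A_2] = 4.76 / 0.2442 = 19.492219
Step 3: E[X|A_3] = 5.42 / 0.5581 = 9.711521
Step 4: E[X|A_4] = 4.88 / 0.1279 = 38.154808
Verification: E[X] = sum E[X*1_A_i] = 1.21 + 4.76 + 5.42 + 4.88 = 16.27


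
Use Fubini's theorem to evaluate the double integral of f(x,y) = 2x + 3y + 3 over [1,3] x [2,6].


By Fubini, integrate in x first, then y.
Step 1: Fix y, integrate over x in [1,3]:
  integral(2x + 3y + 3, x=1..3)
  = 2*(3^2 - 1^2)/2 + (3y + 3)*(3 - 1)
  = 8 + (3y + 3)*2
  = 8 + 6y + 6
  = 14 + 6y
Step 2: Integrate over y in [2,6]:
  integral(14 + 6y, y=2..6)
  = 14*4 + 6*(6^2 - 2^2)/2
  = 56 + 96
  = 152


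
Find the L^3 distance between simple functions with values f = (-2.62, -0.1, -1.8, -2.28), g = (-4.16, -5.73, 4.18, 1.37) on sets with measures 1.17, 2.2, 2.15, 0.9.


Step 1: Compute differences f_i - g_i:
  -2.62 - -4.16 = 1.54
  -0.1 - -5.73 = 5.63
  -1.8 - 4.18 = -5.98
  -2.28 - 1.37 = -3.65
Step 2: Compute |diff|^3 * measure for each set:
  |1.54|^3 * 1.17 = 3.652264 * 1.17 = 4.273149
  |5.63|^3 * 2.2 = 178.453547 * 2.2 = 392.597803
  |-5.98|^3 * 2.15 = 213.847192 * 2.15 = 459.771463
  |-3.65|^3 * 0.9 = 48.627125 * 0.9 = 43.764412
Step 3: Sum = 900.406828
Step 4: ||f-g||_3 = (900.406828)^(1/3) = 9.656348


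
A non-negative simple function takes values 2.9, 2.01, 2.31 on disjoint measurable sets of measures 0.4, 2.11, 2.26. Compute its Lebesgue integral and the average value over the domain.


Step 1: Integral = sum(value_i * measure_i)
= 2.9*0.4 + 2.01*2.11 + 2.31*2.26
= 1.16 + 4.2411 + 5.2206
= 10.6217
Step 2: Total measure of domain = 0.4 + 2.11 + 2.26 = 4.77
Step 3: Average value = 10.6217 / 4.77 = 2.226771


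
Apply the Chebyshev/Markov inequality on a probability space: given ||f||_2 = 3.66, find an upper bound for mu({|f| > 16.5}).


Chebyshev/Markov inequality: mu(|f| > eps) <= (||f||_p / eps)^p
Step 1: ||f||_2 / eps = 3.66 / 16.5 = 0.221818
Step 2: Raise to power p = 2:
  (0.221818)^2 = 0.049203
Step 3: Therefore mu(|f| > 16.5) <= 0.049203


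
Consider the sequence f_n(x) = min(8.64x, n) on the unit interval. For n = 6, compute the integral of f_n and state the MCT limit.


f(x) = 8.64x on [0,1]; f_n(x) = min(8.64x, n). At n = 6:
Step 1: f(x) reaches 6 at x = 6/8.64 = 0.694444
Step 2: integral(f_6) = integral(8.64x, 0, 0.694444) + integral(6, 0.694444, 1)
       = 8.64*0.694444^2/2 + 6*(1 - 0.694444)
       = 2.083333 + 1.833333
       = 3.916667
Step 3: As n -> infinity, f_n increases to f, so by MCT integral(f_n) -> integral(f) = 8.64/2 = 4.32.
Convergence: integral(f_6) = 3.916667 -> 4.32 as n -> infinity


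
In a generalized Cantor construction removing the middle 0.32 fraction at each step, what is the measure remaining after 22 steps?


Step 1: At each step, fraction remaining = 1 - 0.32 = 0.68
Step 2: After 22 steps, measure = (0.68)^22
Result = 2.066313e-04


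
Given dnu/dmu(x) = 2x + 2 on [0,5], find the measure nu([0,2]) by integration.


nu(A) = integral_A (dnu/dmu) dmu = integral_0^2 (2x + 2) dx
Step 1: Antiderivative F(x) = (2/2)x^2 + 2x
Step 2: F(2) = (2/2)*2^2 + 2*2 = 4 + 4 = 8
Step 3: F(0) = (2/2)*0^2 + 2*0 = 0.0 + 0 = 0.0
Step 4: nu([0,2]) = F(2) - F(0) = 8 - 0.0 = 8


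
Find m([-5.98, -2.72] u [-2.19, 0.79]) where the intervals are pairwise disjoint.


For pairwise disjoint intervals, m(union) = sum of lengths.
= (-2.72 - -5.98) + (0.79 - -2.19)
= 3.26 + 2.98
= 6.24


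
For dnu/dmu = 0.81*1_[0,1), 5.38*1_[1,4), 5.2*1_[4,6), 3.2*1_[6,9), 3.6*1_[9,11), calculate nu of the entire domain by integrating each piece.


Integrate each piece of the Radon-Nikodym derivative:
Step 1: integral_0^1 0.81 dx = 0.81*(1-0) = 0.81*1 = 0.81
Step 2: integral_1^4 5.38 dx = 5.38*(4-1) = 5.38*3 = 16.14
Step 3: integral_4^6 5.2 dx = 5.2*(6-4) = 5.2*2 = 10.4
Step 4: integral_6^9 3.2 dx = 3.2*(9-6) = 3.2*3 = 9.6
Step 5: integral_9^11 3.6 dx = 3.6*(11-9) = 3.6*2 = 7.2
Total: 0.81 + 16.14 + 10.4 + 9.6 + 7.2 = 44.15


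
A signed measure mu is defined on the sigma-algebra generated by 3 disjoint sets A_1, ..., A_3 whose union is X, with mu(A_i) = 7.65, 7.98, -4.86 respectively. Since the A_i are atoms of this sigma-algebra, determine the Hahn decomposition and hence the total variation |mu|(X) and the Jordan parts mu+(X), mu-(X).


Step 1: Every measurable set is a union of atoms (the cells / points), so a Hahn decomposition is
  obtained by grouping atoms by sign: P = union of atoms with mu > 0, N = union of the remaining atoms.
  Atoms in P (indices): 1, 2;  atoms in N (indices): 3
  Positive values: 7.65, 7.98
  Negative values: -4.86
Step 2: mu+(X) = mu(P) = sum of positive atom values = 15.63
Step 3: mu-(X) = -mu(N) = sum of |negative atom values| = 4.86
Step 4: |mu|(X) = mu+(X) + mu-(X) = 15.63 + 4.86 = 20.49


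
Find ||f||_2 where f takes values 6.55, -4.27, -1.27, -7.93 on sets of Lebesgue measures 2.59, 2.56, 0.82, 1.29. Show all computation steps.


Step 1: Compute |f_i|^2 for each value:
  |6.55|^2 = 42.9025
  |-4.27|^2 = 18.2329
  |-1.27|^2 = 1.6129
  |-7.93|^2 = 62.8849
Step 2: Multiply by measures and sum:
  42.9025 * 2.59 = 111.117475
  18.2329 * 2.56 = 46.676224
  1.6129 * 0.82 = 1.322578
  62.8849 * 1.29 = 81.121521
Sum = 111.117475 + 46.676224 + 1.322578 + 81.121521 = 240.237798
Step 3: Take the p-th root:
||f||_2 = (240.237798)^(1/2) = 15.499606


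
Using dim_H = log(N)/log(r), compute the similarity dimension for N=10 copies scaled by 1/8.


For a self-similar set with N copies scaled by 1/r:
dim_H = log(N)/log(r) = log(10)/log(8)
= 2.302585/2.079442
= 1.107309


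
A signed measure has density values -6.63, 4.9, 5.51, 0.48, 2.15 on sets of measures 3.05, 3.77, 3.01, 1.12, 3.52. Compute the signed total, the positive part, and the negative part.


Step 1: Compute signed measure on each set:
  Set 1: -6.63 * 3.05 = -20.2215
  Set 2: 4.9 * 3.77 = 18.473
  Set 3: 5.51 * 3.01 = 16.5851
  Set 4: 0.48 * 1.12 = 0.5376
  Set 5: 2.15 * 3.52 = 7.568
Step 2: Total signed measure = (-20.2215) + (18.473) + (16.5851) + (0.5376) + (7.568)
     = 22.9422
Step 3: Positive part mu+(X) = sum of positive contributions = 43.1637
Step 4: Negative part mu-(X) = |sum of negative contributions| = 20.2215


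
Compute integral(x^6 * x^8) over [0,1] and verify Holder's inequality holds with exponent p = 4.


Step 1: Exact integral of f*g = integral(x^14, 0, 1) = 1/15
     = 0.066667
Step 2: Holder bound with p=4, q=1.333333:
  ||f||_p = (integral x^24 dx)^(1/4) = (1/25)^(1/4) = 0.447214
  ||g||_q = (integral x^10.666667 dx)^(1/1.333333) = (1/11.666667)^(1/1.333333) = 0.158413
Step 3: Holder bound = ||f||_p * ||g||_q = 0.447214 * 0.158413 = 0.070844
Verification: 0.066667 <= 0.070844 (Holder holds)


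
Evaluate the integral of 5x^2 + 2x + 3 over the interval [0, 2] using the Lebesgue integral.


The Lebesgue integral of a Riemann-integrable function agrees with the Riemann integral.
Antiderivative F(x) = (5/3)x^3 + (2/2)x^2 + 3x
F(2) = (5/3)*2^3 + (2/2)*2^2 + 3*2
     = (5/3)*8 + (2/2)*4 + 3*2
     = 13.333333 + 4 + 6
     = 23.333333
F(0) = 0.0
Integral = F(2) - F(0) = 23.333333 - 0.0 = 23.333333


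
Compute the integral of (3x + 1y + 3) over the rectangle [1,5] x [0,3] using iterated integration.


By Fubini, integrate in x first, then y.
Step 1: Fix y, integrate over x in [1,5]:
  integral(3x + 1y + 3, x=1..5)
  = 3*(5^2 - 1^2)/2 + (1y + 3)*(5 - 1)
  = 36 + (1y + 3)*4
  = 36 + 4y + 12
  = 48 + 4y
Step 2: Integrate over y in [0,3]:
  integral(48 + 4y, y=0..3)
  = 48*3 + 4*(3^2 - 0^2)/2
  = 144 + 18
  = 162


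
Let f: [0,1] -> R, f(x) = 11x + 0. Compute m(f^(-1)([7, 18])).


f^(-1)([7, 18]) = {x : 7 <= 11x + 0 <= 18}
Solving: (7 - 0)/11 <= x <= (18 - 0)/11
= [0.636364, 1.636364]
Intersecting with [0,1]: [0.636364, 1]
Measure = 1 - 0.636364 = 0.363636


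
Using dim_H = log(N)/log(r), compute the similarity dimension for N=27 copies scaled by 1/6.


For a self-similar set with N copies scaled by 1/r:
dim_H = log(N)/log(r) = log(27)/log(6)
= 3.295837/1.791759
= 1.839442


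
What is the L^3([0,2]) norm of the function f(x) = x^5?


Step 1: ||f||_3 = (integral_0^2 |x^5|^3 dx)^(1/3)
     = (integral_0^2 x^15 dx)^(1/3)
Step 2: integral_0^2 x^15 dx = [x^16/(16)] from 0 to 2 = 2^16/16
     = 65536/16 = 4096
Step 3: ||f||_3 = (4096)^(1/3) = 16


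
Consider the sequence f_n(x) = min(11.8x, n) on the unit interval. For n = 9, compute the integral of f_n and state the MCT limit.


f(x) = 11.8x on [0,1]; f_n(x) = min(11.8x, n). At n = 9:
Step 1: f(x) reaches 9 at x = 9/11.8 = 0.762712
Step 2: integral(f_9) = integral(11.8x, 0, 0.762712) + integral(9, 0.762712, 1)
       = 11.8*0.762712^2/2 + 9*(1 - 0.762712)
       = 3.432203 + 2.135593
       = 5.567797
Step 3: As n -> infinity, f_n increases to f, so by MCT integral(f_n) -> integral(f) = 11.8/2 = 5.9.
Convergence: integral(f_9) = 5.567797 -> 5.9 as n -> infinity


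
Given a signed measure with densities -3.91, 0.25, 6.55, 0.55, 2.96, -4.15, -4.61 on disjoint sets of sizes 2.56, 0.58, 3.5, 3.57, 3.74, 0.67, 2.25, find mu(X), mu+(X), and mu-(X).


Step 1: Compute signed measure on each set:
  Set 1: -3.91 * 2.56 = -10.0096
  Set 2: 0.25 * 0.58 = 0.145
  Set 3: 6.55 * 3.5 = 22.925
  Set 4: 0.55 * 3.57 = 1.9635
  Set 5: 2.96 * 3.74 = 11.0704
  Set 6: -4.15 * 0.67 = -2.7805
  Set 7: -4.61 * 2.25 = -10.3725
Step 2: Total signed measure = (-10.0096) + (0.145) + (22.925) + (1.9635) + (11.0704) + (-2.7805) + (-10.3725)
     = 12.9413
Step 3: Positive part mu+(X) = sum of positive contributions = 36.1039
Step 4: Negative part mu-(X) = |sum of negative contributions| = 23.1626


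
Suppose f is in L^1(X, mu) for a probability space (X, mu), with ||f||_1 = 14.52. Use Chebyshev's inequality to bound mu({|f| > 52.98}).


Chebyshev/Markov inequality: mu(|f| > eps) <= (||f||_p / eps)^p
Step 1: ||f||_1 / eps = 14.52 / 52.98 = 0.274066
Step 2: Raise to power p = 1:
  (0.274066)^1 = 0.274066
Step 3: Therefore mu(|f| > 52.98) <= 0.274066


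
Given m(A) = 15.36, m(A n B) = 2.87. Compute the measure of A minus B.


m(A \ B) = m(A) - m(A n B)
= 15.36 - 2.87
= 12.49


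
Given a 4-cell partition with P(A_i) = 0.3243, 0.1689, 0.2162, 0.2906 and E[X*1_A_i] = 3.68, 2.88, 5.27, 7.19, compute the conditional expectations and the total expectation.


For each cell A_i: E[X|A_i] = E[X*1_A_i] / P(A_i)
Step 1: E[X|A_1] = 3.68 / 0.3243 = 11.347518
Step 2: E[X|A_2] = 2.88 / 0.1689 = 17.05151
Step 3: E[X|A_3] = 5.27 / 0.2162 = 24.375578
Step 4: E[X|A_4] = 7.19 / 0.2906 = 24.741913
Verification: E[X] = sum E[X*1_A_i] = 3.68 + 2.88 + 5.27 + 7.19 = 19.02


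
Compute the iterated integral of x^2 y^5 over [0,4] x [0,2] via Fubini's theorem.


By Fubini's theorem, the double integral factors as a product of single integrals:
Step 1: integral_0^4 x^2 dx = [x^3/3] from 0 to 4
     = 4^3/3 = 21.333333
Step 2: integral_0^2 y^5 dy = [y^6/6] from 0 to 2
     = 2^6/6 = 10.666667
Step 3: Double integral = 21.333333 * 10.666667 = 227.555556


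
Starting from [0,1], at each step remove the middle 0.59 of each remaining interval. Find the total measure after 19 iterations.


Step 1: At each step, fraction remaining = 1 - 0.59 = 0.41
Step 2: After 19 steps, measure = (0.41)^19
Result = 4.394336e-08


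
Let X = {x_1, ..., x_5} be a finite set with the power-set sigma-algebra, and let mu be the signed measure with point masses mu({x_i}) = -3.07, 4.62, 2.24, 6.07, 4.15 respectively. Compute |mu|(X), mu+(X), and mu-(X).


Step 1: Every measurable set is a union of atoms (the cells / points), so a Hahn decomposition is
  obtained by grouping atoms by sign: P = union of atoms with mu > 0, N = union of the remaining atoms.
  Atoms in P (indices): 2, 3, 4, 5;  atoms in N (indices): 1
  Positive values: 4.62, 2.24, 6.07, 4.15
  Negative values: -3.07
Step 2: mu+(X) = mu(P) = sum of positive atom values = 17.08
Step 3: mu-(X) = -mu(N) = sum of |negative atom values| = 3.07
Step 4: |mu|(X) = mu+(X) + mu-(X) = 17.08 + 3.07 = 20.15


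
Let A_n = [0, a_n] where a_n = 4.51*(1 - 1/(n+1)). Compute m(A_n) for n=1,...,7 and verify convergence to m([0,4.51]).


By continuity of measure from below: if A_n increases to A, then m(A_n) -> m(A).
Here A = [0, 4.51], so m(A) = 4.51
Step 1: a_1 = 4.51*(1 - 1/2) = 2.255, m(A_1) = 2.255
Step 2: a_2 = 4.51*(1 - 1/3) = 3.0067, m(A_2) = 3.0067
Step 3: a_3 = 4.51*(1 - 1/4) = 3.3825, m(A_3) = 3.3825
Step 4: a_4 = 4.51*(1 - 1/5) = 3.608, m(A_4) = 3.608
Step 5: a_5 = 4.51*(1 - 1/6) = 3.7583, m(A_5) = 3.7583
Step 6: a_6 = 4.51*(1 - 1/7) = 3.8657, m(A_6) = 3.8657
Step 7: a_7 = 4.51*(1 - 1/8) = 3.9463, m(A_7) = 3.9463
Limit: m(A_n) -> m([0,4.51]) = 4.51


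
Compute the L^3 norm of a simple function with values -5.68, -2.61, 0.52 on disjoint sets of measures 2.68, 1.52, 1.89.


Step 1: Compute |f_i|^3 for each value:
  |-5.68|^3 = 183.250432
  |-2.61|^3 = 17.779581
  |0.52|^3 = 0.140608
Step 2: Multiply by measures and sum:
  183.250432 * 2.68 = 491.111158
  17.779581 * 1.52 = 27.024963
  0.140608 * 1.89 = 0.265749
Sum = 491.111158 + 27.024963 + 0.265749 = 518.40187
Step 3: Take the p-th root:
||f||_3 = (518.40187)^(1/3) = 8.033205


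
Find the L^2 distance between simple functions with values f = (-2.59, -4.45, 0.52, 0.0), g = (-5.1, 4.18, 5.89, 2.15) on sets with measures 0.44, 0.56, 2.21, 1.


Step 1: Compute differences f_i - g_i:
  -2.59 - -5.1 = 2.51
  -4.45 - 4.18 = -8.63
  0.52 - 5.89 = -5.37
  0.0 - 2.15 = -2.15
Step 2: Compute |diff|^2 * measure for each set:
  |2.51|^2 * 0.44 = 6.3001 * 0.44 = 2.772044
  |-8.63|^2 * 0.56 = 74.4769 * 0.56 = 41.707064
  |-5.37|^2 * 2.21 = 28.8369 * 2.21 = 63.729549
  |-2.15|^2 * 1 = 4.6225 * 1 = 4.6225
Step 3: Sum = 112.831157
Step 4: ||f-g||_2 = (112.831157)^(1/2) = 10.622201


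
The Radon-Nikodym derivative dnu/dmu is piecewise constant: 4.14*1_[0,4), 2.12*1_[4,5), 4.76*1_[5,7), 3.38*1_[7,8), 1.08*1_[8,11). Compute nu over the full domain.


Integrate each piece of the Radon-Nikodym derivative:
Step 1: integral_0^4 4.14 dx = 4.14*(4-0) = 4.14*4 = 16.56
Step 2: integral_4^5 2.12 dx = 2.12*(5-4) = 2.12*1 = 2.12
Step 3: integral_5^7 4.76 dx = 4.76*(7-5) = 4.76*2 = 9.52
Step 4: integral_7^8 3.38 dx = 3.38*(8-7) = 3.38*1 = 3.38
Step 5: integral_8^11 1.08 dx = 1.08*(11-8) = 1.08*3 = 3.24
Total: 16.56 + 2.12 + 9.52 + 3.38 + 3.24 = 34.82


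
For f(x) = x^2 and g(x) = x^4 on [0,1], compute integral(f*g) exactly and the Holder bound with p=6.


Step 1: Exact integral of f*g = integral(x^6, 0, 1) = 1/7
     = 0.142857
Step 2: Holder bound with p=6, q=1.2:
  ||f||_p = (integral x^12 dx)^(1/6) = (1/13)^(1/6) = 0.652143
  ||g||_q = (integral x^4.8 dx)^(1/1.2) = (1/5.8)^(1/1.2) = 0.231105
Step 3: Holder bound = ||f||_p * ||g||_q = 0.652143 * 0.231105 = 0.150714
Verification: 0.142857 <= 0.150714 (Holder holds)


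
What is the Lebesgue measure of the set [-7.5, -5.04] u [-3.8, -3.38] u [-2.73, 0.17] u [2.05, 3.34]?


For pairwise disjoint intervals, m(union) = sum of lengths.
= (-5.04 - -7.5) + (-3.38 - -3.8) + (0.17 - -2.73) + (3.34 - 2.05)
= 2.46 + 0.42 + 2.9 + 1.29
= 7.07


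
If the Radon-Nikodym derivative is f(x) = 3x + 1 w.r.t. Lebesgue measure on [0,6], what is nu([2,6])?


nu(A) = integral_A (dnu/dmu) dmu = integral_2^6 (3x + 1) dx
Step 1: Antiderivative F(x) = (3/2)x^2 + 1x
Step 2: F(6) = (3/2)*6^2 + 1*6 = 54 + 6 = 60
Step 3: F(2) = (3/2)*2^2 + 1*2 = 6 + 2 = 8
Step 4: nu([2,6]) = F(6) - F(2) = 60 - 8 = 52


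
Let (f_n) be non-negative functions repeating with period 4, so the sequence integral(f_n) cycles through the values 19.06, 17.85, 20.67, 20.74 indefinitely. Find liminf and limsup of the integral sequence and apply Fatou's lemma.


The sequence (integral(f_n)) is periodic with period 4, repeating the values 19.06, 17.85, 20.67, 20.74 indefinitely.
Step 1: For a periodic sequence, every tail (a_m, a_(m+1), ...) contains all 4 period values infinitely often.
Step 2: Hence inf of every tail = min of the period values = min(19.06, 17.85, 20.67, 20.74) = 17.85.
        liminf_n integral(f_n) = sup over m of (inf of tail from m) = 17.85.
Step 3: Similarly sup of every tail = max of the period values = 20.74.
        limsup_n integral(f_n) = 20.74.
Step 4: Fatou's lemma: integral(liminf_n f_n) <= liminf_n integral(f_n) = 17.85.
        So the integral of the pointwise liminf is at most 17.85.
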